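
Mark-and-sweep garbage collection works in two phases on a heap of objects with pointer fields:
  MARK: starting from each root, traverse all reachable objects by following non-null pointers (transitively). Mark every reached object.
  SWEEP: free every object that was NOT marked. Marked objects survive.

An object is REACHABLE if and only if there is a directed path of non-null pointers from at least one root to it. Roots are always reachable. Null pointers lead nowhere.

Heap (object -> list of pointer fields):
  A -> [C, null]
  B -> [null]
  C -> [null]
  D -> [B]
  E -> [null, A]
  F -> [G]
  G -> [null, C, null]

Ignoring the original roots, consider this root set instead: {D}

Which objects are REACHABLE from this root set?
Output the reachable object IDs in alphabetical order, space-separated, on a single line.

Roots: D
Mark D: refs=B, marked=D
Mark B: refs=null, marked=B D
Unmarked (collected): A C E F G

Answer: B D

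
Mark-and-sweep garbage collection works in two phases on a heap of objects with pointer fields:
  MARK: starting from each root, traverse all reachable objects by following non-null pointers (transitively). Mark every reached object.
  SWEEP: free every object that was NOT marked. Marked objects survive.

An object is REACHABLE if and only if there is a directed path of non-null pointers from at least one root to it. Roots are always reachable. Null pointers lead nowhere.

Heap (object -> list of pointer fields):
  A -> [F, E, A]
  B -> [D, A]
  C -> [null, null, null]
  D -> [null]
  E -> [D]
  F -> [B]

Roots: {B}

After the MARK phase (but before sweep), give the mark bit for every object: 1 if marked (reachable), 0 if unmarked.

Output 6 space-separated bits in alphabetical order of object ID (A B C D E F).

Answer: 1 1 0 1 1 1

Derivation:
Roots: B
Mark B: refs=D A, marked=B
Mark D: refs=null, marked=B D
Mark A: refs=F E A, marked=A B D
Mark F: refs=B, marked=A B D F
Mark E: refs=D, marked=A B D E F
Unmarked (collected): C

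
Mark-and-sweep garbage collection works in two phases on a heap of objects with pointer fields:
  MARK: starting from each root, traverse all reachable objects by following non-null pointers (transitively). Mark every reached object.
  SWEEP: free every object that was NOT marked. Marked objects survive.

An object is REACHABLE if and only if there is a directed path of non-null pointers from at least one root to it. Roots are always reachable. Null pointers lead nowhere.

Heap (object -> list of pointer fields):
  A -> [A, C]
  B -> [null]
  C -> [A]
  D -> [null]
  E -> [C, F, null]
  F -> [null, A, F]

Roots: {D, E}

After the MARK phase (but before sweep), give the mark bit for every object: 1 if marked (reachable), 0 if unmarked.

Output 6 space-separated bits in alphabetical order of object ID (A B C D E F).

Answer: 1 0 1 1 1 1

Derivation:
Roots: D E
Mark D: refs=null, marked=D
Mark E: refs=C F null, marked=D E
Mark C: refs=A, marked=C D E
Mark F: refs=null A F, marked=C D E F
Mark A: refs=A C, marked=A C D E F
Unmarked (collected): B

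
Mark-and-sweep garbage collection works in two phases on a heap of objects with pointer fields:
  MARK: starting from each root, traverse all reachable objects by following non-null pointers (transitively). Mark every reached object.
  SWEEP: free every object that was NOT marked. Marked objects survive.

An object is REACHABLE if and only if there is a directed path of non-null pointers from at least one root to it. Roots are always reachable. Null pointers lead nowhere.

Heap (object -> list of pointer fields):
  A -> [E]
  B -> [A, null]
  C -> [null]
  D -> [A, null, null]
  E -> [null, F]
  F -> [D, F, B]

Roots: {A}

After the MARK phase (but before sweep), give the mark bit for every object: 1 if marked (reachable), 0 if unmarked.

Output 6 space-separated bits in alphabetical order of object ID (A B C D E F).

Answer: 1 1 0 1 1 1

Derivation:
Roots: A
Mark A: refs=E, marked=A
Mark E: refs=null F, marked=A E
Mark F: refs=D F B, marked=A E F
Mark D: refs=A null null, marked=A D E F
Mark B: refs=A null, marked=A B D E F
Unmarked (collected): C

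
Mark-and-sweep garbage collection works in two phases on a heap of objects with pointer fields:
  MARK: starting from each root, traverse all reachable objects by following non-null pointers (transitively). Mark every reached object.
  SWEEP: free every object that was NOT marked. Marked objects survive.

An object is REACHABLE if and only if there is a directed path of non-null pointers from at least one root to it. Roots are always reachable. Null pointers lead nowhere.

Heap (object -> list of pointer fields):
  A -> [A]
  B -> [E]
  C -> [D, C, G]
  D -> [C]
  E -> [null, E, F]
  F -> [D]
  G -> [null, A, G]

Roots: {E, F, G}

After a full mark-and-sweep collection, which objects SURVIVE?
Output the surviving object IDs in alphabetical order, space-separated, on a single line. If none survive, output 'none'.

Roots: E F G
Mark E: refs=null E F, marked=E
Mark F: refs=D, marked=E F
Mark G: refs=null A G, marked=E F G
Mark D: refs=C, marked=D E F G
Mark A: refs=A, marked=A D E F G
Mark C: refs=D C G, marked=A C D E F G
Unmarked (collected): B

Answer: A C D E F G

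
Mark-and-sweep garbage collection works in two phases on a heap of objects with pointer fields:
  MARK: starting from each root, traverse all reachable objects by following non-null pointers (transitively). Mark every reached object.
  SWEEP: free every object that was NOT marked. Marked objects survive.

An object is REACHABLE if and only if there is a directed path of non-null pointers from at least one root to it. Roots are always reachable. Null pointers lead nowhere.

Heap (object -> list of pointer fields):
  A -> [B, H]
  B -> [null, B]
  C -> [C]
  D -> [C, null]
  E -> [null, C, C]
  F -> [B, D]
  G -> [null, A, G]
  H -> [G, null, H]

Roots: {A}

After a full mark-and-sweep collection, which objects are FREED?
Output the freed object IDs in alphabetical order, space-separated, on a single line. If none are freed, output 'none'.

Roots: A
Mark A: refs=B H, marked=A
Mark B: refs=null B, marked=A B
Mark H: refs=G null H, marked=A B H
Mark G: refs=null A G, marked=A B G H
Unmarked (collected): C D E F

Answer: C D E F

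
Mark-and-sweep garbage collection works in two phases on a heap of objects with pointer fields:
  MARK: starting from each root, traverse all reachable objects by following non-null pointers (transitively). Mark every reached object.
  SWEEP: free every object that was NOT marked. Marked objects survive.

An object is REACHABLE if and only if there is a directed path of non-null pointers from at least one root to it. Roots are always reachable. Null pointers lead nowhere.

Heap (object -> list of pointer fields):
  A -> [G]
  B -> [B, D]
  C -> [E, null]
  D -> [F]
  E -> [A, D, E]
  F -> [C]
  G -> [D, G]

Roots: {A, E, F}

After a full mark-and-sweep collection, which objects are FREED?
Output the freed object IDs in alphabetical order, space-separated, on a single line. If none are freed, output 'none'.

Answer: B

Derivation:
Roots: A E F
Mark A: refs=G, marked=A
Mark E: refs=A D E, marked=A E
Mark F: refs=C, marked=A E F
Mark G: refs=D G, marked=A E F G
Mark D: refs=F, marked=A D E F G
Mark C: refs=E null, marked=A C D E F G
Unmarked (collected): B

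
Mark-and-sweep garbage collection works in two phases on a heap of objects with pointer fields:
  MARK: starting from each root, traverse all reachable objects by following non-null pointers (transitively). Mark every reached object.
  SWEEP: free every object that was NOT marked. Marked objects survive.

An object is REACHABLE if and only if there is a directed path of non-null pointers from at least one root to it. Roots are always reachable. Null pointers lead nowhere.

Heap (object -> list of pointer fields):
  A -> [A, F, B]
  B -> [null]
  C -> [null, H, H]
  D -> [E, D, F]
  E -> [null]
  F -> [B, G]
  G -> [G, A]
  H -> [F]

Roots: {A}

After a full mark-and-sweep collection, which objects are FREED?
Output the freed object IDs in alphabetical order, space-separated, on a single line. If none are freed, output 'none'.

Answer: C D E H

Derivation:
Roots: A
Mark A: refs=A F B, marked=A
Mark F: refs=B G, marked=A F
Mark B: refs=null, marked=A B F
Mark G: refs=G A, marked=A B F G
Unmarked (collected): C D E H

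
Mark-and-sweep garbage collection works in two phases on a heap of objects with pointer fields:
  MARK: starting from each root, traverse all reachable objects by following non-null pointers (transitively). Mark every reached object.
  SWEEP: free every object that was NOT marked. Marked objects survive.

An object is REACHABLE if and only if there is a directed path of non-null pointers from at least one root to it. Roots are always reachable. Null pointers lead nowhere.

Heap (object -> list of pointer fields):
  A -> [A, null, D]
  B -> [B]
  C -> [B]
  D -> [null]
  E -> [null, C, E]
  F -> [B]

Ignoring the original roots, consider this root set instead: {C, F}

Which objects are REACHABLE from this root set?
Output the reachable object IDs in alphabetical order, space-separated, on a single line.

Roots: C F
Mark C: refs=B, marked=C
Mark F: refs=B, marked=C F
Mark B: refs=B, marked=B C F
Unmarked (collected): A D E

Answer: B C F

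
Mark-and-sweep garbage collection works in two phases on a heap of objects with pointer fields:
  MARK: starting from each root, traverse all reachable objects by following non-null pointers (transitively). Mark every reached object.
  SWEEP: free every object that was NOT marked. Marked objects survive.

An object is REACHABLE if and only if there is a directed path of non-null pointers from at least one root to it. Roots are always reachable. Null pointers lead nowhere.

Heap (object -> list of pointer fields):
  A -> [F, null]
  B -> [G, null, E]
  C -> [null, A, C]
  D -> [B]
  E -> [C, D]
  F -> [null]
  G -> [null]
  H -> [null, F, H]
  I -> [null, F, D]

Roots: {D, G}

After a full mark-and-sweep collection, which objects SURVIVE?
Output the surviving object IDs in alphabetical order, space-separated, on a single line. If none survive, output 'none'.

Answer: A B C D E F G

Derivation:
Roots: D G
Mark D: refs=B, marked=D
Mark G: refs=null, marked=D G
Mark B: refs=G null E, marked=B D G
Mark E: refs=C D, marked=B D E G
Mark C: refs=null A C, marked=B C D E G
Mark A: refs=F null, marked=A B C D E G
Mark F: refs=null, marked=A B C D E F G
Unmarked (collected): H I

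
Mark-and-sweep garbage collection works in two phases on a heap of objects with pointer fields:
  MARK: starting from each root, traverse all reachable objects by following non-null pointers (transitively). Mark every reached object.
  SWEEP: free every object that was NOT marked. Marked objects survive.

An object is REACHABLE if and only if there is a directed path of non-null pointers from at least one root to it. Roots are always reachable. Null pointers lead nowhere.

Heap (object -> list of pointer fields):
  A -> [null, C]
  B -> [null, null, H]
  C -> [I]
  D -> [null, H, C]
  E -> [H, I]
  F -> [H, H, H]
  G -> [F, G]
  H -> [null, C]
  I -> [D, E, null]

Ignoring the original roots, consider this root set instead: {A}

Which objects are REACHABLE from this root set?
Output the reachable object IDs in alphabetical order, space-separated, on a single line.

Answer: A C D E H I

Derivation:
Roots: A
Mark A: refs=null C, marked=A
Mark C: refs=I, marked=A C
Mark I: refs=D E null, marked=A C I
Mark D: refs=null H C, marked=A C D I
Mark E: refs=H I, marked=A C D E I
Mark H: refs=null C, marked=A C D E H I
Unmarked (collected): B F G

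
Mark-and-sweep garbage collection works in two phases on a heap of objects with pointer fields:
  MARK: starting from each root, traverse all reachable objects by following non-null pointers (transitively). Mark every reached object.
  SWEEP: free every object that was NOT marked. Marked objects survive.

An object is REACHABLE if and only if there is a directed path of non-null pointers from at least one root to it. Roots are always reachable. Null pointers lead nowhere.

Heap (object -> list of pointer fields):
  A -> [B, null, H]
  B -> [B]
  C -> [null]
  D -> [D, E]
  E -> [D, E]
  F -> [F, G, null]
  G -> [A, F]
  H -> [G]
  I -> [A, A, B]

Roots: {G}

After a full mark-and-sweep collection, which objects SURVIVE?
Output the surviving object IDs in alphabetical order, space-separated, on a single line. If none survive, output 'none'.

Answer: A B F G H

Derivation:
Roots: G
Mark G: refs=A F, marked=G
Mark A: refs=B null H, marked=A G
Mark F: refs=F G null, marked=A F G
Mark B: refs=B, marked=A B F G
Mark H: refs=G, marked=A B F G H
Unmarked (collected): C D E I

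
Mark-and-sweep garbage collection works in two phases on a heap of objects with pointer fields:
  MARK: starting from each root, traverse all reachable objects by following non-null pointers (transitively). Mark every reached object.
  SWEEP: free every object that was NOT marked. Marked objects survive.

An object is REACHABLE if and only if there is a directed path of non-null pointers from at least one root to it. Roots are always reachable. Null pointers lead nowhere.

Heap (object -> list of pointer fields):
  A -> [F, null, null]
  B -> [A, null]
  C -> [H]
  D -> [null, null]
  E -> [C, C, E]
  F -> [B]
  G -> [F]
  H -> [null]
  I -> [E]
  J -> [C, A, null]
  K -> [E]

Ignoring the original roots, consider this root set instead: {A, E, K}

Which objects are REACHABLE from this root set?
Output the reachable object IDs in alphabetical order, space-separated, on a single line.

Roots: A E K
Mark A: refs=F null null, marked=A
Mark E: refs=C C E, marked=A E
Mark K: refs=E, marked=A E K
Mark F: refs=B, marked=A E F K
Mark C: refs=H, marked=A C E F K
Mark B: refs=A null, marked=A B C E F K
Mark H: refs=null, marked=A B C E F H K
Unmarked (collected): D G I J

Answer: A B C E F H K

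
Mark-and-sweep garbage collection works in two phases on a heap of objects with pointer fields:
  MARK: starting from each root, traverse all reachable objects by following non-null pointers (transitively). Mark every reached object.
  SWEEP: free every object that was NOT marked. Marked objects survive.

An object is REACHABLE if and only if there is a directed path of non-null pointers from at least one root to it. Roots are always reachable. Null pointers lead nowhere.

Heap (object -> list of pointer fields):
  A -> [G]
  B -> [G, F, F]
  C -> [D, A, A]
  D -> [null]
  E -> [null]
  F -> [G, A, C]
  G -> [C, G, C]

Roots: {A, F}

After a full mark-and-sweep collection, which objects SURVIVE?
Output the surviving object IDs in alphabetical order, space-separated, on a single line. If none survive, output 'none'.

Answer: A C D F G

Derivation:
Roots: A F
Mark A: refs=G, marked=A
Mark F: refs=G A C, marked=A F
Mark G: refs=C G C, marked=A F G
Mark C: refs=D A A, marked=A C F G
Mark D: refs=null, marked=A C D F G
Unmarked (collected): B E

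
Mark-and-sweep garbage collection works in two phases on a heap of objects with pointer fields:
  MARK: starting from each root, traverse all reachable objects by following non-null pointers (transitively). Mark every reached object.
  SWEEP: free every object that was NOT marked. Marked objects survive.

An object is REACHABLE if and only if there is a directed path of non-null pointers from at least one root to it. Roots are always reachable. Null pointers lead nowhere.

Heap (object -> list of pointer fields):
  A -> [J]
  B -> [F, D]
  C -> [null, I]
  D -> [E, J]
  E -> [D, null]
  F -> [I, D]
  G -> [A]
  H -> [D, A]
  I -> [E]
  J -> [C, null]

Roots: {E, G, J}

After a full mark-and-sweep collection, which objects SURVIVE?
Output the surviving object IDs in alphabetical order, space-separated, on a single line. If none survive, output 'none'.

Answer: A C D E G I J

Derivation:
Roots: E G J
Mark E: refs=D null, marked=E
Mark G: refs=A, marked=E G
Mark J: refs=C null, marked=E G J
Mark D: refs=E J, marked=D E G J
Mark A: refs=J, marked=A D E G J
Mark C: refs=null I, marked=A C D E G J
Mark I: refs=E, marked=A C D E G I J
Unmarked (collected): B F H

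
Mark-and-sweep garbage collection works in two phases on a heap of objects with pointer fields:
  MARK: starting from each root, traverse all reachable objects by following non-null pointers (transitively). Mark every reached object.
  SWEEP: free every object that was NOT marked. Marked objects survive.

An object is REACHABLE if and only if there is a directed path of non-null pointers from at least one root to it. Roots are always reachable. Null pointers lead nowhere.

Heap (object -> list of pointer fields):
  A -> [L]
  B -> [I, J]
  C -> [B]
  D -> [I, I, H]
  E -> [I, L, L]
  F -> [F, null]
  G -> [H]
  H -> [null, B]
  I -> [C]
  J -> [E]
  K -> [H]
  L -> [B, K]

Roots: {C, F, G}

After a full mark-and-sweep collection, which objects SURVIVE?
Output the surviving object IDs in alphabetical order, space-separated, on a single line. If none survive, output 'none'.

Roots: C F G
Mark C: refs=B, marked=C
Mark F: refs=F null, marked=C F
Mark G: refs=H, marked=C F G
Mark B: refs=I J, marked=B C F G
Mark H: refs=null B, marked=B C F G H
Mark I: refs=C, marked=B C F G H I
Mark J: refs=E, marked=B C F G H I J
Mark E: refs=I L L, marked=B C E F G H I J
Mark L: refs=B K, marked=B C E F G H I J L
Mark K: refs=H, marked=B C E F G H I J K L
Unmarked (collected): A D

Answer: B C E F G H I J K L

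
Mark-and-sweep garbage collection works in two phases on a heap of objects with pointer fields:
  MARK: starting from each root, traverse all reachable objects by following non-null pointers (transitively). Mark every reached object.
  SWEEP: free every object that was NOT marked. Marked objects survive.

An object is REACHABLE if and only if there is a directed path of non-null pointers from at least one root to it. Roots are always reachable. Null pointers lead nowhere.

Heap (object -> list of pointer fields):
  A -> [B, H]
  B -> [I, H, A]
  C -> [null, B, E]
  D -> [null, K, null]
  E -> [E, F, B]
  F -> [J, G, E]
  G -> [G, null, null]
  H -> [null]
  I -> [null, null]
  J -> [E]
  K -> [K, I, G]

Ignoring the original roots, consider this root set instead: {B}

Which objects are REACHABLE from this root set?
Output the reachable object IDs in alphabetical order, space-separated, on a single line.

Roots: B
Mark B: refs=I H A, marked=B
Mark I: refs=null null, marked=B I
Mark H: refs=null, marked=B H I
Mark A: refs=B H, marked=A B H I
Unmarked (collected): C D E F G J K

Answer: A B H I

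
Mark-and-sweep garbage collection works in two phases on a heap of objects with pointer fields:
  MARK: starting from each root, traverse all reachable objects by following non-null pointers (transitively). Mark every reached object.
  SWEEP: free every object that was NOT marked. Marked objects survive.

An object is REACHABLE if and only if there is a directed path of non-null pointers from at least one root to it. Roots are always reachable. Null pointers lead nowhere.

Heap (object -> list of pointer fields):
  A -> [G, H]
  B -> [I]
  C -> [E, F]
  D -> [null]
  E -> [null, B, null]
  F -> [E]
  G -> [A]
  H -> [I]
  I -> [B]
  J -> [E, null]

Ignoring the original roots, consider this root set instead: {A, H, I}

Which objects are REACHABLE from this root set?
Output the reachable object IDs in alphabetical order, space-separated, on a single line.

Answer: A B G H I

Derivation:
Roots: A H I
Mark A: refs=G H, marked=A
Mark H: refs=I, marked=A H
Mark I: refs=B, marked=A H I
Mark G: refs=A, marked=A G H I
Mark B: refs=I, marked=A B G H I
Unmarked (collected): C D E F J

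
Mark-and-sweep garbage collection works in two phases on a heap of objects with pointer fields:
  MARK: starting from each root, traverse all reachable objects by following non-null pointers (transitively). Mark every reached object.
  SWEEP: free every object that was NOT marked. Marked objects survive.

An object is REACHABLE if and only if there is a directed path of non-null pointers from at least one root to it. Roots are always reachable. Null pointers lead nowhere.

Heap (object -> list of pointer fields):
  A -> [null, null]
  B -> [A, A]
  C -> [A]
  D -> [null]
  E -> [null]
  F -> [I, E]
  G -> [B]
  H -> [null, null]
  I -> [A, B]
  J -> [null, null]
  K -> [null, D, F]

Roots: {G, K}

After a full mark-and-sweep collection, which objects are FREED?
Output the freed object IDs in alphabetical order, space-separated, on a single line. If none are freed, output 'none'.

Answer: C H J

Derivation:
Roots: G K
Mark G: refs=B, marked=G
Mark K: refs=null D F, marked=G K
Mark B: refs=A A, marked=B G K
Mark D: refs=null, marked=B D G K
Mark F: refs=I E, marked=B D F G K
Mark A: refs=null null, marked=A B D F G K
Mark I: refs=A B, marked=A B D F G I K
Mark E: refs=null, marked=A B D E F G I K
Unmarked (collected): C H J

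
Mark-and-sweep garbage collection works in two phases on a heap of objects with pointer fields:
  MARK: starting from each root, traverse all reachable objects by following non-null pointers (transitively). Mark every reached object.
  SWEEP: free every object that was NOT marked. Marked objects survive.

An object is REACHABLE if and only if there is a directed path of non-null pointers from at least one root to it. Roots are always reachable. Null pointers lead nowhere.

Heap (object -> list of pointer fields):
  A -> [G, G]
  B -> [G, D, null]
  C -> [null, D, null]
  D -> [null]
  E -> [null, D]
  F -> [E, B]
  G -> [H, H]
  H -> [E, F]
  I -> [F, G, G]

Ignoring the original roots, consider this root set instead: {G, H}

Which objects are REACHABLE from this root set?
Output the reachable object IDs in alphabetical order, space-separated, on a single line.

Answer: B D E F G H

Derivation:
Roots: G H
Mark G: refs=H H, marked=G
Mark H: refs=E F, marked=G H
Mark E: refs=null D, marked=E G H
Mark F: refs=E B, marked=E F G H
Mark D: refs=null, marked=D E F G H
Mark B: refs=G D null, marked=B D E F G H
Unmarked (collected): A C I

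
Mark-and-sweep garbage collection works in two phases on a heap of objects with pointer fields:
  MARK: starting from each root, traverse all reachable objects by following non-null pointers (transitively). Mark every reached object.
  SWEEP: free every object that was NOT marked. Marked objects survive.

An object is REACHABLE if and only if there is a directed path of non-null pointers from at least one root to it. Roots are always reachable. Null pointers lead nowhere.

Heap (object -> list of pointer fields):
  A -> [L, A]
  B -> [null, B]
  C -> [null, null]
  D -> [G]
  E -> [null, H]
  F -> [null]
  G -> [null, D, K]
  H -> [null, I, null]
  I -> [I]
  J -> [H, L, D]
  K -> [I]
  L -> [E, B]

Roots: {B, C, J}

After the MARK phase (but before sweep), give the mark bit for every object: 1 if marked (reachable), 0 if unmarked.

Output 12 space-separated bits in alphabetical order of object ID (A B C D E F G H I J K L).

Answer: 0 1 1 1 1 0 1 1 1 1 1 1

Derivation:
Roots: B C J
Mark B: refs=null B, marked=B
Mark C: refs=null null, marked=B C
Mark J: refs=H L D, marked=B C J
Mark H: refs=null I null, marked=B C H J
Mark L: refs=E B, marked=B C H J L
Mark D: refs=G, marked=B C D H J L
Mark I: refs=I, marked=B C D H I J L
Mark E: refs=null H, marked=B C D E H I J L
Mark G: refs=null D K, marked=B C D E G H I J L
Mark K: refs=I, marked=B C D E G H I J K L
Unmarked (collected): A F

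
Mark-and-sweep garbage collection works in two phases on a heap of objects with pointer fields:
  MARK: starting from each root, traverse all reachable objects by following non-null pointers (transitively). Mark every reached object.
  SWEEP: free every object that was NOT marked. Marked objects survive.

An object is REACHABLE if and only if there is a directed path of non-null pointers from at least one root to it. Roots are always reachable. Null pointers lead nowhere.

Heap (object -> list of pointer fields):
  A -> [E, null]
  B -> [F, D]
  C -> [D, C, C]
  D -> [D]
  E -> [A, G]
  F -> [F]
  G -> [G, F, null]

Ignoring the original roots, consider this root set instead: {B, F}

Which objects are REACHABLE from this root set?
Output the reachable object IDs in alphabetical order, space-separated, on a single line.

Roots: B F
Mark B: refs=F D, marked=B
Mark F: refs=F, marked=B F
Mark D: refs=D, marked=B D F
Unmarked (collected): A C E G

Answer: B D F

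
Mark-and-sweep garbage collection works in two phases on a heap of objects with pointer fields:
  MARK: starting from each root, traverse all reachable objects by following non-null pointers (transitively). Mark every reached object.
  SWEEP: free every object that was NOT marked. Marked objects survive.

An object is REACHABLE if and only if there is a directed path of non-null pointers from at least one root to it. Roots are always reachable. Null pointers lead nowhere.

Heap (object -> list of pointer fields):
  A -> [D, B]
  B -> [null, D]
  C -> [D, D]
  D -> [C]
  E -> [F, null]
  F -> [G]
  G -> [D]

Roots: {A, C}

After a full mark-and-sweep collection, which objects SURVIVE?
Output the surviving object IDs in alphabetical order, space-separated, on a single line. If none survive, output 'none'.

Answer: A B C D

Derivation:
Roots: A C
Mark A: refs=D B, marked=A
Mark C: refs=D D, marked=A C
Mark D: refs=C, marked=A C D
Mark B: refs=null D, marked=A B C D
Unmarked (collected): E F G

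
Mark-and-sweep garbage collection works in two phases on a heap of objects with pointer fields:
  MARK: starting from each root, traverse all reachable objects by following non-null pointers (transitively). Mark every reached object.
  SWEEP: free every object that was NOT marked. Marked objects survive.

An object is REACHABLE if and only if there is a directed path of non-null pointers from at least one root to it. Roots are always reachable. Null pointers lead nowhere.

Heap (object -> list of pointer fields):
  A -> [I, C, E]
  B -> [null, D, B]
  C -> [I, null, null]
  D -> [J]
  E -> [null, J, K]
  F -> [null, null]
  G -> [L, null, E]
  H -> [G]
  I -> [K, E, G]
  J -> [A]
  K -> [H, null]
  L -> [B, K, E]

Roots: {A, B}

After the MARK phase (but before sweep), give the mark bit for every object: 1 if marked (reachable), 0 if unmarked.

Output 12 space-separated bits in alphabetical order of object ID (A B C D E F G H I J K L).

Roots: A B
Mark A: refs=I C E, marked=A
Mark B: refs=null D B, marked=A B
Mark I: refs=K E G, marked=A B I
Mark C: refs=I null null, marked=A B C I
Mark E: refs=null J K, marked=A B C E I
Mark D: refs=J, marked=A B C D E I
Mark K: refs=H null, marked=A B C D E I K
Mark G: refs=L null E, marked=A B C D E G I K
Mark J: refs=A, marked=A B C D E G I J K
Mark H: refs=G, marked=A B C D E G H I J K
Mark L: refs=B K E, marked=A B C D E G H I J K L
Unmarked (collected): F

Answer: 1 1 1 1 1 0 1 1 1 1 1 1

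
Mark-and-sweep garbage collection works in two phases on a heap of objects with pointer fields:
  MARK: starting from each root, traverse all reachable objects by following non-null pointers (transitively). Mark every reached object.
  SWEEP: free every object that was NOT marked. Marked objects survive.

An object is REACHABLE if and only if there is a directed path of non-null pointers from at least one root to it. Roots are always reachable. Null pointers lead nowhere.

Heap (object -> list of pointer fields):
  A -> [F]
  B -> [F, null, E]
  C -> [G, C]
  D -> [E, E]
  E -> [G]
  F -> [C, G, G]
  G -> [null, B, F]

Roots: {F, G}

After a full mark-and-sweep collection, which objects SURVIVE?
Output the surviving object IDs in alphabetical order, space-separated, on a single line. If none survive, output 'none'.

Answer: B C E F G

Derivation:
Roots: F G
Mark F: refs=C G G, marked=F
Mark G: refs=null B F, marked=F G
Mark C: refs=G C, marked=C F G
Mark B: refs=F null E, marked=B C F G
Mark E: refs=G, marked=B C E F G
Unmarked (collected): A D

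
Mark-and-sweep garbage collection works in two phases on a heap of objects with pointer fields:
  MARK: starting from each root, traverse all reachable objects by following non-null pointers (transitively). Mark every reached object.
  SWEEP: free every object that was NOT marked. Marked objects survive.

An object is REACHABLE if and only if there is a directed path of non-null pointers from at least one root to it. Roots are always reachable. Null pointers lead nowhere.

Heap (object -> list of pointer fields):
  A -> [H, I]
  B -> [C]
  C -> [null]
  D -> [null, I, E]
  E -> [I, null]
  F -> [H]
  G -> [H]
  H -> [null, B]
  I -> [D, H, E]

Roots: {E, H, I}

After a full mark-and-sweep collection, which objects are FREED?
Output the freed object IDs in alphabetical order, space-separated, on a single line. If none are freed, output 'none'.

Answer: A F G

Derivation:
Roots: E H I
Mark E: refs=I null, marked=E
Mark H: refs=null B, marked=E H
Mark I: refs=D H E, marked=E H I
Mark B: refs=C, marked=B E H I
Mark D: refs=null I E, marked=B D E H I
Mark C: refs=null, marked=B C D E H I
Unmarked (collected): A F G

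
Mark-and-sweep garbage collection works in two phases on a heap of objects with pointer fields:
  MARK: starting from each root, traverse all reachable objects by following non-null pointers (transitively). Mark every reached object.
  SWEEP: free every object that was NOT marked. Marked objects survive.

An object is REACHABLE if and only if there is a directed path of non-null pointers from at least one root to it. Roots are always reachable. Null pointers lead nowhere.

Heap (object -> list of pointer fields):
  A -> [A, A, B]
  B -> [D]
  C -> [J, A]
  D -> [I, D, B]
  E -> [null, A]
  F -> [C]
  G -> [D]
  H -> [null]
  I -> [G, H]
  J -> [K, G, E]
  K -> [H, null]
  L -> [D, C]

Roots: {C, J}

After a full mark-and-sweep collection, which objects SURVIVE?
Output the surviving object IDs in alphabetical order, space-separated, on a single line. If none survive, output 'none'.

Roots: C J
Mark C: refs=J A, marked=C
Mark J: refs=K G E, marked=C J
Mark A: refs=A A B, marked=A C J
Mark K: refs=H null, marked=A C J K
Mark G: refs=D, marked=A C G J K
Mark E: refs=null A, marked=A C E G J K
Mark B: refs=D, marked=A B C E G J K
Mark H: refs=null, marked=A B C E G H J K
Mark D: refs=I D B, marked=A B C D E G H J K
Mark I: refs=G H, marked=A B C D E G H I J K
Unmarked (collected): F L

Answer: A B C D E G H I J K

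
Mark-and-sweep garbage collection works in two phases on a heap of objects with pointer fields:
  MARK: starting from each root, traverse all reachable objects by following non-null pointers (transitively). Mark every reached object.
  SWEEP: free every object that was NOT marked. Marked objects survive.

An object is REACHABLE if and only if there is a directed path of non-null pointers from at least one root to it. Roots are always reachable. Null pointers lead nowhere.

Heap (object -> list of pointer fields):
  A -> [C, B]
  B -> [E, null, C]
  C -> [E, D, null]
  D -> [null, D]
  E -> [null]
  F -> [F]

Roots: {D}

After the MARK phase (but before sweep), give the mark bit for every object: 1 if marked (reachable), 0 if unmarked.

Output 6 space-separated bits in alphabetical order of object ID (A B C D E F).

Roots: D
Mark D: refs=null D, marked=D
Unmarked (collected): A B C E F

Answer: 0 0 0 1 0 0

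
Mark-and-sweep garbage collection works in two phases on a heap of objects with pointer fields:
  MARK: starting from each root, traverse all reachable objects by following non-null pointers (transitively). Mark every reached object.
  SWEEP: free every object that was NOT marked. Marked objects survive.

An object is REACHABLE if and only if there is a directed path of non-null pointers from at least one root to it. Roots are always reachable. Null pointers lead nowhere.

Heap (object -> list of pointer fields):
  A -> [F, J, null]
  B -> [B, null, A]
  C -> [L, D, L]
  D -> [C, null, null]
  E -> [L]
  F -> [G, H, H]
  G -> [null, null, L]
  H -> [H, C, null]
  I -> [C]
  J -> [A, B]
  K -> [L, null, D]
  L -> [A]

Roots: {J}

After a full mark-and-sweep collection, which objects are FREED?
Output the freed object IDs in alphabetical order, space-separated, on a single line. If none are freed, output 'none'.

Roots: J
Mark J: refs=A B, marked=J
Mark A: refs=F J null, marked=A J
Mark B: refs=B null A, marked=A B J
Mark F: refs=G H H, marked=A B F J
Mark G: refs=null null L, marked=A B F G J
Mark H: refs=H C null, marked=A B F G H J
Mark L: refs=A, marked=A B F G H J L
Mark C: refs=L D L, marked=A B C F G H J L
Mark D: refs=C null null, marked=A B C D F G H J L
Unmarked (collected): E I K

Answer: E I K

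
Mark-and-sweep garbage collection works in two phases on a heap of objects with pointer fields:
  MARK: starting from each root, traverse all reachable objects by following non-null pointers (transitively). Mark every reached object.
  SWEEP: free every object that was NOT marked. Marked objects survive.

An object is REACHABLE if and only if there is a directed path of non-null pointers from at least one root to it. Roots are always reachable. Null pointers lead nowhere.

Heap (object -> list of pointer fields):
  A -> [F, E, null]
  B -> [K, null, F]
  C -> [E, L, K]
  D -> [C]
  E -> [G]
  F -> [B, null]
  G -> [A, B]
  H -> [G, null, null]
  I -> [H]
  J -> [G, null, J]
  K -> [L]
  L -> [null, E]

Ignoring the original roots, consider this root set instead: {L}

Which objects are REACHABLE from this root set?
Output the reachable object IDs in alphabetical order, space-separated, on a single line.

Answer: A B E F G K L

Derivation:
Roots: L
Mark L: refs=null E, marked=L
Mark E: refs=G, marked=E L
Mark G: refs=A B, marked=E G L
Mark A: refs=F E null, marked=A E G L
Mark B: refs=K null F, marked=A B E G L
Mark F: refs=B null, marked=A B E F G L
Mark K: refs=L, marked=A B E F G K L
Unmarked (collected): C D H I J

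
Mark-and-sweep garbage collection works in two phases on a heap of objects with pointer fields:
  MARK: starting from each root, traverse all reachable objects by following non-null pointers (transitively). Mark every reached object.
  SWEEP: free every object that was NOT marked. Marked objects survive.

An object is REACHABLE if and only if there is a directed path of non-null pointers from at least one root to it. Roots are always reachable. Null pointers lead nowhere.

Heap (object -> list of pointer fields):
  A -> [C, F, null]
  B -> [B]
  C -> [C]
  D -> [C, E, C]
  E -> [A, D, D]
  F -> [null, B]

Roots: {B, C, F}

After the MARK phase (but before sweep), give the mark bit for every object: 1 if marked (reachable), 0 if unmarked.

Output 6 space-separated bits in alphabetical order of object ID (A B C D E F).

Roots: B C F
Mark B: refs=B, marked=B
Mark C: refs=C, marked=B C
Mark F: refs=null B, marked=B C F
Unmarked (collected): A D E

Answer: 0 1 1 0 0 1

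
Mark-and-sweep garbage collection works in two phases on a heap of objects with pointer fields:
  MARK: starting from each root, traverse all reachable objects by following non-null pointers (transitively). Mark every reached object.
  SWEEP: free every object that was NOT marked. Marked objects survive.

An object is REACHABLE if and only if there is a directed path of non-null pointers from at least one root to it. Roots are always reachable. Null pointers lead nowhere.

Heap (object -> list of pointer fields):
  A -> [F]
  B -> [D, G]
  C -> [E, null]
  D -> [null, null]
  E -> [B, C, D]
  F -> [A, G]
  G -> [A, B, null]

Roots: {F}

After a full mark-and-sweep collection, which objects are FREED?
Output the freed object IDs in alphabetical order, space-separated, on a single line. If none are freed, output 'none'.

Answer: C E

Derivation:
Roots: F
Mark F: refs=A G, marked=F
Mark A: refs=F, marked=A F
Mark G: refs=A B null, marked=A F G
Mark B: refs=D G, marked=A B F G
Mark D: refs=null null, marked=A B D F G
Unmarked (collected): C E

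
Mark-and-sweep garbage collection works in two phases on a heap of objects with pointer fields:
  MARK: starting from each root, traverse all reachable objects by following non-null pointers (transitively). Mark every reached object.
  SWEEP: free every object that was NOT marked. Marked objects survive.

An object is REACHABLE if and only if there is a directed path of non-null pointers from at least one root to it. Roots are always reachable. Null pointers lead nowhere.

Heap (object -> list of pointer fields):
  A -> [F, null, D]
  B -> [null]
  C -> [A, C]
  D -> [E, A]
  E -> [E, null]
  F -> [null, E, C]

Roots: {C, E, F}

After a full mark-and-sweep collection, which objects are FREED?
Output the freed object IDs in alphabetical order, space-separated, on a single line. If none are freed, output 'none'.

Roots: C E F
Mark C: refs=A C, marked=C
Mark E: refs=E null, marked=C E
Mark F: refs=null E C, marked=C E F
Mark A: refs=F null D, marked=A C E F
Mark D: refs=E A, marked=A C D E F
Unmarked (collected): B

Answer: B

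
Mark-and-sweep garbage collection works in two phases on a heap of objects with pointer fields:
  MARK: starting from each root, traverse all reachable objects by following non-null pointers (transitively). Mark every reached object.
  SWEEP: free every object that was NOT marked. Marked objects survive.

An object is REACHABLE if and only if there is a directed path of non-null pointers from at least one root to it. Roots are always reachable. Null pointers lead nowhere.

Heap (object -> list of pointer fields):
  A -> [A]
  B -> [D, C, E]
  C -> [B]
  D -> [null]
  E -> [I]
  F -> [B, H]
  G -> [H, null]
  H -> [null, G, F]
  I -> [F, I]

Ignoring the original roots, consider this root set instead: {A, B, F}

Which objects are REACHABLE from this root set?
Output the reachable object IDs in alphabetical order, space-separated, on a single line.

Answer: A B C D E F G H I

Derivation:
Roots: A B F
Mark A: refs=A, marked=A
Mark B: refs=D C E, marked=A B
Mark F: refs=B H, marked=A B F
Mark D: refs=null, marked=A B D F
Mark C: refs=B, marked=A B C D F
Mark E: refs=I, marked=A B C D E F
Mark H: refs=null G F, marked=A B C D E F H
Mark I: refs=F I, marked=A B C D E F H I
Mark G: refs=H null, marked=A B C D E F G H I
Unmarked (collected): (none)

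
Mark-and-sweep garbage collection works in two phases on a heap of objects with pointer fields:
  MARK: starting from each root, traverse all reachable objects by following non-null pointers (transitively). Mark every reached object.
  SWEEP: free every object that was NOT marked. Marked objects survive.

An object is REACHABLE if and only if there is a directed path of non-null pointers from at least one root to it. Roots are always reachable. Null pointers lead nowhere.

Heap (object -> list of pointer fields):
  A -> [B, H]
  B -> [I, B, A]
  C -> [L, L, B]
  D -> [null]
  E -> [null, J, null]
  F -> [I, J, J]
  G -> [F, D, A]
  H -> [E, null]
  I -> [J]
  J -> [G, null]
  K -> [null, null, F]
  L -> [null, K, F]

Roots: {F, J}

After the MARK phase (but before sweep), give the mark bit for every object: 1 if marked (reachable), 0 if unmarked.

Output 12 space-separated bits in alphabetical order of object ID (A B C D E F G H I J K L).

Roots: F J
Mark F: refs=I J J, marked=F
Mark J: refs=G null, marked=F J
Mark I: refs=J, marked=F I J
Mark G: refs=F D A, marked=F G I J
Mark D: refs=null, marked=D F G I J
Mark A: refs=B H, marked=A D F G I J
Mark B: refs=I B A, marked=A B D F G I J
Mark H: refs=E null, marked=A B D F G H I J
Mark E: refs=null J null, marked=A B D E F G H I J
Unmarked (collected): C K L

Answer: 1 1 0 1 1 1 1 1 1 1 0 0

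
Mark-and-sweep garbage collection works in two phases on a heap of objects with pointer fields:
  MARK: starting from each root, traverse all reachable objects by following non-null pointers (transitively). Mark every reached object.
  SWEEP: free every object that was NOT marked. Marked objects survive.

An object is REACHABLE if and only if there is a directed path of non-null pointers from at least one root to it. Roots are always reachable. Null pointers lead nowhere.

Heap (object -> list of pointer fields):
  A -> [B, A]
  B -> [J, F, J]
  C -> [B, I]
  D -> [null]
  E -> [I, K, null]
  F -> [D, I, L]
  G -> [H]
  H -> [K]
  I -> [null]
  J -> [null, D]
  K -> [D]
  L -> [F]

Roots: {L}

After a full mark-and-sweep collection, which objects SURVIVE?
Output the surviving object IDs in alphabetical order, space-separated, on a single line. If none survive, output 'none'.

Roots: L
Mark L: refs=F, marked=L
Mark F: refs=D I L, marked=F L
Mark D: refs=null, marked=D F L
Mark I: refs=null, marked=D F I L
Unmarked (collected): A B C E G H J K

Answer: D F I L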